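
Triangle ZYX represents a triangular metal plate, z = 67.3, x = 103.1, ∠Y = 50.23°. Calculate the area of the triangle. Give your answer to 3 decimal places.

Area = ½·x·z·sin Y ≈ 2666.6.

area ≈ 2666.580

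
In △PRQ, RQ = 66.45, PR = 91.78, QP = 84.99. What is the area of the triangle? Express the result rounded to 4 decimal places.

Semiperimeter s = (66.45 + 84.99 + 91.78)/2 = 121.61.
Heron's formula: area = √(121.61·55.16·36.62·29.83) ≈ 2707.

area ≈ 2706.9646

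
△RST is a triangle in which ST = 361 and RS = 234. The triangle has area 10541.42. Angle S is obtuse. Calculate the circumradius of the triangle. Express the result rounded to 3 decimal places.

1182.978

From area = ½·RS·ST·sin S, we get sin S = 2·area/(RS·ST) ≈ 0.24958.
Taking the obtuse solution, ∠S ≈ 2.889 rad.
Law of cosines then gives TR ≈ 590.49.
Circumradius = TR/(2 sin S) ≈ 1183.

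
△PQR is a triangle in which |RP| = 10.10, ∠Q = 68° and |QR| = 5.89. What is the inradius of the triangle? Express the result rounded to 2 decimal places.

Law of sines: sin P = |QR|·sin Q/|RP| ≈ 0.54070.
Since |RP| ≥ |QR|, only the acute value applies: ∠P ≈ 32.73°.
Then ∠R = 180° − ∠Q − ∠P ≈ 79.27°.
Law of sines gives |PQ| = |RP|·sin R/sin Q ≈ 10.703.
Area = ½·|RP|·|QR|·sin R ≈ 29.224.
Semiperimeter s = (5.89+10.1+10.703)/2 = 13.346.
Inradius = area/s = 29.224/13.346 ≈ 2.1897.

r ≈ 2.19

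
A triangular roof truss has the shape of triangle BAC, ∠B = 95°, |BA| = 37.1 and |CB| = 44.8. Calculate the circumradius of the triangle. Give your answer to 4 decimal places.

30.4191

By the law of cosines, |AC|² = |CB|² + |BA|² − 2·|CB|·|BA|·cos B = 3673.2, so |AC| ≈ 60.607.
Area = ½·|CB|·|BA|·sin B ≈ 827.88.
Circumradius = |AC|/(2 sin B) ≈ 30.419.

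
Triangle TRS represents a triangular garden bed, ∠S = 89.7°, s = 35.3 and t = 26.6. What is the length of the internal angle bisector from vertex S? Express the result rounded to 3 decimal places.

Law of sines: sin T = t·sin S/s ≈ 0.75353.
Since s ≥ t, only the acute value applies: ∠T ≈ 48.90°.
Then ∠R = 180° − ∠S − ∠T ≈ 41.40°.
Law of sines gives r = s·sin R/sin S ≈ 23.346.
The bisector from S has length 2·t·r·cos(∠S/2)/(t+r) ≈ 17.63.

t_S ≈ 17.630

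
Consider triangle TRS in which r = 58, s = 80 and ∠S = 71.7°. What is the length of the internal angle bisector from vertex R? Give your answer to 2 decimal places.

Law of sines: sin R = r·sin S/s ≈ 0.68833.
Since s ≥ r, only the acute value applies: ∠R ≈ 43.50°.
Then ∠T = 180° − ∠S − ∠R ≈ 64.80°.
Law of sines gives t = s·sin T/sin S ≈ 76.243.
The bisector from R has length 2·s·t·cos(∠R/2)/(s+t) ≈ 72.519.

t_R ≈ 72.52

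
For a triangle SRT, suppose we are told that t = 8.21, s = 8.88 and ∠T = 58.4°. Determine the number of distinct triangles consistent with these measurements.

2

s·sin T = 8.88·sin(58.4°) ≈ 7.563.
Since s sin T < t < s (7.563 < 8.21 < 8.88), two triangles exist.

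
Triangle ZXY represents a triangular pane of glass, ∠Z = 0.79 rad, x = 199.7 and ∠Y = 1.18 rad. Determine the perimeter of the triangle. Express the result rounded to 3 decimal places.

The third angle is ∠X = π − ∠Y − ∠Z = 1.172 rad.
Law of sines: z = x·sin Z/sin X ≈ 153.96.
Law of sines: y = x·sin Y/sin X ≈ 200.4.
Semiperimeter s = (153.96+199.7+200.4)/2 = 277.03.
Perimeter = 153.96 + 199.7 + 200.4 = 554.06.

perimeter ≈ 554.065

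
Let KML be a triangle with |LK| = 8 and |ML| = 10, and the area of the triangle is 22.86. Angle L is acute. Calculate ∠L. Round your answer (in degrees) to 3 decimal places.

From area = ½·|ML|·|LK|·sin L, we get sin L = 2·area/(|ML|·|LK|) ≈ 0.57150.
Taking the acute solution, ∠L ≈ 34.85°.

34.855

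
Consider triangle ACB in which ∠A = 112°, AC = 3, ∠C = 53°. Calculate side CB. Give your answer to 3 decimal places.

10.747

The third angle is ∠B = 180° − ∠A − ∠C = 15.00°.
Law of sines: CB = AC·sin A/sin B ≈ 10.747.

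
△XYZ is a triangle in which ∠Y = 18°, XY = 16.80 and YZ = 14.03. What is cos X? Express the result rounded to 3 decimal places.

By the law of cosines, ZX² = XY² + YZ² − 2·XY·YZ·cos Y = 30.745, so ZX ≈ 5.5448.
Law of cosines again: cos X = (ZX² + XY² − YZ²)/(2·ZX·XY) ≈ 0.62340, so ∠X ≈ 51.43°.

0.623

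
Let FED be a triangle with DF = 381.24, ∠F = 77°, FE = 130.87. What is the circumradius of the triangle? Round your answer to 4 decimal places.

By the law of cosines, ED² = DF² + FE² − 2·DF·FE·cos F = 1.4002e+05, so ED ≈ 374.2.
Area = ½·DF·FE·sin F ≈ 24307.
Circumradius = ED/(2 sin F) ≈ 192.02.

R ≈ 192.0204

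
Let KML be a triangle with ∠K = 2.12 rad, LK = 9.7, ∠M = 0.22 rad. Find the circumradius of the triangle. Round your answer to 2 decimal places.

R ≈ 22.22

The third angle is ∠L = π − ∠K − ∠M = 0.802 rad.
Law of sines: ML = LK·sin K/sin M ≈ 37.912.
Law of sines: KM = LK·sin L/sin M ≈ 31.935.
Circumradius = LK/(2 sin M) ≈ 22.224.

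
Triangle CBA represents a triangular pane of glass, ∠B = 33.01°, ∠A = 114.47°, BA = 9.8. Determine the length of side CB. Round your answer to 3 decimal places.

The third angle is ∠C = 180° − ∠B − ∠A = 32.52°.
Law of sines: CB = BA·sin A/sin C ≈ 16.592.

16.592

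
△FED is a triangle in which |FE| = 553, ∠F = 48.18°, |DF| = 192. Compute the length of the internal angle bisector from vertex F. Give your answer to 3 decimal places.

260.211

By the law of cosines, |ED|² = |DF|² + |FE|² − 2·|DF|·|FE|·cos F = 2.0108e+05, so |ED| ≈ 448.42.
The bisector from F has length 2·|DF|·|FE|·cos(∠F/2)/(|DF|+|FE|) ≈ 260.21.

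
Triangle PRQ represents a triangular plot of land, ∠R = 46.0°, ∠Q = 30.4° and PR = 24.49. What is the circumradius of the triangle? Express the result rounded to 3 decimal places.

The third angle is ∠P = 180° − ∠R − ∠Q = 103.60°.
Law of sines: RQ = PR·sin P/sin Q ≈ 47.039.
Law of sines: QP = PR·sin R/sin Q ≈ 34.813.
Circumradius = PR/(2 sin Q) ≈ 24.198.

24.198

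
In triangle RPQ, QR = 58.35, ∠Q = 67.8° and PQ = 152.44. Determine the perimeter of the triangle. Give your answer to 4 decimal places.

351.9317

By the law of cosines, RP² = PQ² + QR² − 2·PQ·QR·cos Q = 19921, so RP ≈ 141.14.
Semiperimeter s = (152.44+58.35+141.14)/2 = 175.97.
Perimeter = 152.44 + 58.35 + 141.14 = 351.93.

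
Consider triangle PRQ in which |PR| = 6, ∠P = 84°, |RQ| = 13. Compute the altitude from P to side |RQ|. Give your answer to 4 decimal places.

h_P ≈ 5.5893

Law of sines: sin Q = |PR|·sin P/|RQ| ≈ 0.45901.
Since |RQ| ≥ |PR|, only the acute value applies: ∠Q ≈ 27.32°.
Then ∠R = 180° − ∠P − ∠Q ≈ 68.68°.
Law of sines gives |QP| = |RQ|·sin R/sin P ≈ 12.177.
Area = ½·|RQ|·|PR|·sin R ≈ 36.33.
The altitude from P has length 2·area/|RQ| ≈ 5.5893.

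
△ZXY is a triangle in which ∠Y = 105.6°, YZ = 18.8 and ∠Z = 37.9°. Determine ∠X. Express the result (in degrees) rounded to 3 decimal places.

The third angle is ∠X = 180° − ∠Y − ∠Z = 36.50°.

36.500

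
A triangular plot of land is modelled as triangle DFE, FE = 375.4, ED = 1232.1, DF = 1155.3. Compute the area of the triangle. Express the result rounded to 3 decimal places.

216590.249

Semiperimeter s = (375.4 + 1232.1 + 1155.3)/2 = 1381.4.
Heron's formula: area = √(1381.4·1006·149.3·226.1) ≈ 2.1659e+05.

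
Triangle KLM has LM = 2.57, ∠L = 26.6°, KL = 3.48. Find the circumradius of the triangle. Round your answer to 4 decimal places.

By the law of cosines, MK² = KL² + LM² − 2·KL·LM·cos L = 2.7214, so MK ≈ 1.6497.
Area = ½·KL·LM·sin L ≈ 2.0023.
Circumradius = MK/(2 sin L) ≈ 1.8421.

1.8421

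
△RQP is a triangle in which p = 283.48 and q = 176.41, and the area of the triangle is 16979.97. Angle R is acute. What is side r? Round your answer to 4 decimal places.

195.0955

From area = ½·q·p·sin R, we get sin R = 2·area/(q·p) ≈ 0.67908.
Taking the acute solution, ∠R ≈ 42.77°.
Law of cosines then gives r ≈ 195.1.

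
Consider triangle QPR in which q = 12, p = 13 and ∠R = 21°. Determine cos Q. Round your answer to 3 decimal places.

cos Q ≈ 0.386

By the law of cosines, r² = q² + p² − 2·q·p·cos R = 21.723, so r ≈ 4.6608.
Law of cosines again: cos Q = (p² + r² − q²)/(2·p·r) ≈ 0.38556, so ∠Q ≈ 67.32°.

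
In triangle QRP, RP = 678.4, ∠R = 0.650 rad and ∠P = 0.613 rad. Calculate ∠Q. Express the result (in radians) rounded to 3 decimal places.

1.879

The third angle is ∠Q = π − ∠R − ∠P = 1.879 rad.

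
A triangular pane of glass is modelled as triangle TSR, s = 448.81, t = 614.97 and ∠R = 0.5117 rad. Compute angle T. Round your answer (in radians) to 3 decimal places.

By the law of cosines, r² = t² + s² − 2·t·s·cos R = 98314, so r ≈ 313.55.
Law of cosines again: cos T = (s² + r² − t²)/(2·s·r) ≈ -0.27871, so ∠T ≈ 1.8532 rad.

1.853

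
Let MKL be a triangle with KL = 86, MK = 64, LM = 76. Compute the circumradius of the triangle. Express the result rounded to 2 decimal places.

R ≈ 44.46

By the law of cosines, cos M = (LM² + MK² − KL²) / (2·LM·MK) ≈ 0.25452, so ∠M ≈ 75.25°.
Circumradius = KL/(2 sin M) ≈ 44.464.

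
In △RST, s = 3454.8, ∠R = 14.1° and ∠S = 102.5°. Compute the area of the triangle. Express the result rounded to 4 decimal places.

area ≈ 1331529.5170

The third angle is ∠T = 180° − ∠R − ∠S = 63.40°.
Law of sines: r = s·sin R/sin S ≈ 862.08.
Law of sines: t = s·sin T/sin S ≈ 3164.1.
Area = ½·s·r·sin T ≈ 1.3315e+06.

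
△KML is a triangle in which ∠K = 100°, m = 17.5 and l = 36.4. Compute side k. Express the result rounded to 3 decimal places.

By the law of cosines, k² = m² + l² − 2·m·l·cos K = 1852.4, so k ≈ 43.04.

43.040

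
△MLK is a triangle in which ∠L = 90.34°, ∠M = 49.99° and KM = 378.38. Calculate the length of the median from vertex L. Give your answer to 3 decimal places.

m_L ≈ 188.089

The third angle is ∠K = 180° − ∠M − ∠L = 39.67°.
Law of sines: LK = KM·sin M/sin L ≈ 289.82.
Law of sines: ML = KM·sin K/sin L ≈ 241.55.
Median from L: ½√(2·ML² + 2·LK² − KM²) ≈ 188.09.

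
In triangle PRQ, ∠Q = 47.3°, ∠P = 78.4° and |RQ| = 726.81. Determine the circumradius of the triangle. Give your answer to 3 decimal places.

The third angle is ∠R = 180° − ∠Q − ∠P = 54.30°.
Law of sines: |QP| = |RQ|·sin R/sin P ≈ 602.54.
Law of sines: |PR| = |RQ|·sin Q/sin P ≈ 545.28.
Circumradius = |RQ|/(2 sin P) ≈ 370.98.

370.982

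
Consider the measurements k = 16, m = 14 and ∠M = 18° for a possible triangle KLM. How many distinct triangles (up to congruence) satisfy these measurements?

k·sin M = 16·sin(18°) ≈ 4.944.
Since k sin M < m < k (4.944 < 14 < 16), two triangles exist.

2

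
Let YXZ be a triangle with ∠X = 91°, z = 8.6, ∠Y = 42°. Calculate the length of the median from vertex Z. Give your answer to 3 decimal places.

The third angle is ∠Z = 180° − ∠Y − ∠X = 47.00°.
Law of sines: y = z·sin Y/sin Z ≈ 7.8683.
Law of sines: x = z·sin X/sin Z ≈ 11.757.
Median from Z: ½√(2·y² + 2·x² − z²) ≈ 9.0322.

m_Z ≈ 9.032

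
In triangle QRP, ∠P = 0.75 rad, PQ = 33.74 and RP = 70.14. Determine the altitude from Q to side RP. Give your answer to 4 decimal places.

22.9985

By the law of cosines, QR² = RP² + PQ² − 2·RP·PQ·cos P = 2594.9, so QR ≈ 50.94.
Area = ½·RP·PQ·sin P ≈ 806.56.
The altitude from Q has length 2·area/RP ≈ 22.998.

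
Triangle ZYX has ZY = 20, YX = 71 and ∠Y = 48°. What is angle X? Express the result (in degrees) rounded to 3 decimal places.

By the law of cosines, XZ² = ZY² + YX² − 2·ZY·YX·cos Y = 3540.7, so XZ ≈ 59.504.
Law of cosines again: cos X = (YX² + XZ² − ZY²)/(2·YX·XZ) ≈ 0.96830, so ∠X ≈ 14.46°.

∠X ≈ 14.465°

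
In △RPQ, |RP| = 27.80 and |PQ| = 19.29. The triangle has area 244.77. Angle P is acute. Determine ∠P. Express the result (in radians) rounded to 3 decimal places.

∠P ≈ 1.150 rad

From area = ½·|RP|·|PQ|·sin P, we get sin P = 2·area/(|RP|·|PQ|) ≈ 0.91287.
Taking the acute solution, ∠P ≈ 1.150 rad.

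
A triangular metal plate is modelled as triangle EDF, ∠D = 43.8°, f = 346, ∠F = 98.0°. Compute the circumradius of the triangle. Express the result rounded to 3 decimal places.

174.700

The third angle is ∠E = 180° − ∠D − ∠F = 38.20°.
Law of sines: e = f·sin E/sin F ≈ 216.07.
Law of sines: d = f·sin D/sin F ≈ 241.84.
Circumradius = f/(2 sin F) ≈ 174.7.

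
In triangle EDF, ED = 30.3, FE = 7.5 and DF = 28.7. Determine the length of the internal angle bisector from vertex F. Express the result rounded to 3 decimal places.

t_F ≈ 8.028

By the law of cosines, cos F = (DF² + FE² − ED²) / (2·DF·FE) ≈ -0.08862, so ∠F ≈ 1.6595 rad.
The bisector from F has length 2·DF·FE·cos(∠F/2)/(DF+FE) ≈ 8.0279.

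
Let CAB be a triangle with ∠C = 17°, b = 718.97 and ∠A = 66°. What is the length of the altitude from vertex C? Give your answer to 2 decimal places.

The third angle is ∠B = 180° − ∠C − ∠A = 97.00°.
Law of sines: c = b·sin C/sin B ≈ 211.79.
Law of sines: a = b·sin A/sin B ≈ 661.74.
Area = ½·b·c·sin A ≈ 69551.
The altitude from C has length 2·area/c ≈ 656.81.

h_C ≈ 656.81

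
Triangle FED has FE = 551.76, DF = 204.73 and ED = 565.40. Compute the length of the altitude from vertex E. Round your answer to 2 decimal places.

Semiperimeter s = (565.4 + 204.73 + 551.76)/2 = 660.94.
Heron's formula: area = √(660.94·95.545·456.21·109.18) ≈ 56086.
The altitude from E has length 2·area/DF ≈ 547.9.

h_E ≈ 547.90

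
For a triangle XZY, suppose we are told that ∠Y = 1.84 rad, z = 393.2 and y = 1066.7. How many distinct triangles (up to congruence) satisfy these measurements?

1

z·sin Y = 393.2·sin(1.84 rad) ≈ 379.
Since ∠Y is not acute, a triangle exists only if y > z; here y > z, so there is exactly one triangle.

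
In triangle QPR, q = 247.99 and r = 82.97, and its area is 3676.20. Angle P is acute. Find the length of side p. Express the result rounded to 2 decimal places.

173.06

From area = ½·r·q·sin P, we get sin P = 2·area/(r·q) ≈ 0.35733.
Taking the acute solution, ∠P ≈ 20.94°.
Law of cosines then gives p ≈ 173.06.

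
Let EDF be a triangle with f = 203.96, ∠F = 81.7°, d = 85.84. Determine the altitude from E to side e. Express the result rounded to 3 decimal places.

84.941

Law of sines: sin D = d·sin F/f ≈ 0.41646.
Since f ≥ d, only the acute value applies: ∠D ≈ 24.61°.
Then ∠E = 180° − ∠F − ∠D ≈ 73.69°.
Law of sines gives e = f·sin E/sin F ≈ 197.82.
Area = ½·f·d·sin E ≈ 8401.6.
The altitude from E has length 2·area/e ≈ 84.941.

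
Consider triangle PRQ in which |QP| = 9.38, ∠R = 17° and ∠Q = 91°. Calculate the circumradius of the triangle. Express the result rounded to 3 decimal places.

The third angle is ∠P = 180° − ∠R − ∠Q = 72.00°.
Law of sines: |RQ| = |QP|·sin P/sin R ≈ 30.512.
Law of sines: |PR| = |QP|·sin Q/sin R ≈ 32.078.
Circumradius = |QP|/(2 sin R) ≈ 16.041.

16.041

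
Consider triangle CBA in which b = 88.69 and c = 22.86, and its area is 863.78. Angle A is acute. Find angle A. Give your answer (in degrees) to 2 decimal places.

From area = ½·c·b·sin A, we get sin A = 2·area/(c·b) ≈ 0.85208.
Taking the acute solution, ∠A ≈ 58.44°.

∠A ≈ 58.44°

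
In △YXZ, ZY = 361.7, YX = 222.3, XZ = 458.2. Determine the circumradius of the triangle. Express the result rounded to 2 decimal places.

By the law of cosines, cos Y = (ZY² + YX² − XZ²) / (2·ZY·YX) ≈ -0.18471, so ∠Y ≈ 100.64°.
Circumradius = XZ/(2 sin Y) ≈ 233.11.

R ≈ 233.11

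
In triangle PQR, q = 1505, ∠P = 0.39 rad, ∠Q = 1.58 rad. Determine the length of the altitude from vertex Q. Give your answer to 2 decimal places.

h_Q ≈ 527.22

The third angle is ∠R = π − ∠P − ∠Q = 1.172 rad.
Law of sines: p = q·sin P/sin Q ≈ 572.21.
Law of sines: r = q·sin R/sin Q ≈ 1386.7.
Area = ½·q·p·sin R ≈ 3.9673e+05.
The altitude from Q has length 2·area/q ≈ 527.22.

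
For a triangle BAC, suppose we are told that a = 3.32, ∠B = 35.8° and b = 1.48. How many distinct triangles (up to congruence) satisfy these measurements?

0

a·sin B = 3.32·sin(35.8°) ≈ 1.942.
Since b = 1.48 < 1.942 = a sin B, no triangle exists.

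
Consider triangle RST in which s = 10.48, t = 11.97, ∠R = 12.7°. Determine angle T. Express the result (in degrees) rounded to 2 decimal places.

∠T ≈ 114.46°

By the law of cosines, r² = s² + t² − 2·s·t·cos R = 8.3583, so r ≈ 2.8911.
Law of cosines again: cos T = (r² + s² − t²)/(2·r·s) ≈ -0.41409, so ∠T ≈ 114.46°.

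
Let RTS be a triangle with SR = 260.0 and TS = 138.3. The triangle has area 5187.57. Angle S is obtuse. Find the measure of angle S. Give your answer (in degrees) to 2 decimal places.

From area = ½·TS·SR·sin S, we get sin S = 2·area/(TS·SR) ≈ 0.28853.
Taking the obtuse solution, ∠S ≈ 163.23°.

∠S ≈ 163.23°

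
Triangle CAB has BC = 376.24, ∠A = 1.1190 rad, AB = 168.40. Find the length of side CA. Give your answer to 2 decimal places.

Law of sines: sin C = AB·sin A/BC ≈ 0.40268.
Since BC ≥ AB, only the acute value applies: ∠C ≈ 0.4144 rad.
Then ∠B = π − ∠A − ∠C ≈ 1.6082 rad.
Law of sines gives CA = BC·sin B/sin A ≈ 417.91.

417.91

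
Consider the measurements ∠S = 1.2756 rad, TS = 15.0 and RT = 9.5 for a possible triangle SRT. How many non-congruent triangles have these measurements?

0

TS·sin S = 15.0·sin(1.2756 rad) ≈ 14.35.
Since RT = 9.5 < 14.35 = TS sin S, no triangle exists.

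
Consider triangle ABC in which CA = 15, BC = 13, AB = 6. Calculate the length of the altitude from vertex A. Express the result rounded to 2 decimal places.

h_A ≈ 5.95

Semiperimeter s = (13 + 15 + 6)/2 = 17.
Heron's formula: area = √(17·4·2·11) ≈ 38.678.
The altitude from A has length 2·area/BC ≈ 5.9505.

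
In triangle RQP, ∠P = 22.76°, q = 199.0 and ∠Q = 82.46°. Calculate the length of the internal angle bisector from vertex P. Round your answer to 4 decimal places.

The third angle is ∠R = 180° − ∠Q − ∠P = 74.78°.
Law of sines: r = q·sin R/sin Q ≈ 193.69.
Law of sines: p = q·sin P/sin Q ≈ 77.659.
The bisector from P has length 2·r·q·cos(∠P/2)/(r+q) ≈ 192.45.

192.4521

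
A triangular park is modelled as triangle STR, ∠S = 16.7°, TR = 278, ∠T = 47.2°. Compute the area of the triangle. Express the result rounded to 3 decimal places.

area ≈ 88605.027

The third angle is ∠R = 180° − ∠S − ∠T = 116.10°.
Law of sines: RS = TR·sin T/sin S ≈ 709.83.
Law of sines: ST = TR·sin R/sin S ≈ 868.78.
Area = ½·TR·RS·sin R ≈ 88605.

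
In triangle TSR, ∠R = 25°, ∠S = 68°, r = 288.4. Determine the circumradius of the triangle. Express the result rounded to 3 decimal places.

The third angle is ∠T = 180° − ∠S − ∠R = 87.00°.
Law of sines: t = r·sin T/sin R ≈ 681.48.
Law of sines: s = r·sin S/sin R ≈ 632.72.
Circumradius = r/(2 sin R) ≈ 341.21.

341.206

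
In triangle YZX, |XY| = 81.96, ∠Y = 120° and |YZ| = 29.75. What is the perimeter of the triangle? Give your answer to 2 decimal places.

perimeter ≈ 211.91

By the law of cosines, |ZX|² = |XY|² + |YZ|² − 2·|XY|·|YZ|·cos Y = 10041, so |ZX| ≈ 100.2.
Semiperimeter s = (100.2+81.96+29.75)/2 = 105.96.
Perimeter = 100.2 + 81.96 + 29.75 = 211.91.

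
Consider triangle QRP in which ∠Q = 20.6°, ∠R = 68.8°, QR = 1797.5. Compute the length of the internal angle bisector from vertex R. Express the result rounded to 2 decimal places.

t_R ≈ 772.06

The third angle is ∠P = 180° − ∠Q − ∠R = 90.60°.
Law of sines: RP = QR·sin Q/sin P ≈ 632.47.
Law of sines: PQ = QR·sin R/sin P ≈ 1675.9.
The bisector from R has length 2·QR·RP·cos(∠R/2)/(QR+RP) ≈ 772.06.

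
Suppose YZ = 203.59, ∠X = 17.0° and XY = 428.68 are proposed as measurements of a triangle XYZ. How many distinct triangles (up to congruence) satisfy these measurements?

2

XY·sin X = 428.68·sin(17.0°) ≈ 125.3.
Since XY sin X < YZ < XY (125.3 < 203.59 < 428.68), two triangles exist.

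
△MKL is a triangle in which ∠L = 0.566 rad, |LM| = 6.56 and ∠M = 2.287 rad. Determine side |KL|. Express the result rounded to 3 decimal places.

The third angle is ∠K = π − ∠L − ∠M = 0.289 rad.
Law of sines: |KL| = |LM|·sin M/sin K ≈ 17.386.

17.386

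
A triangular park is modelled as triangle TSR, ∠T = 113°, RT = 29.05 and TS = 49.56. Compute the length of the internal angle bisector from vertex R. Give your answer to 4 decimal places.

t_R ≈ 37.5874

By the law of cosines, SR² = RT² + TS² − 2·RT·TS·cos T = 4425.2, so SR ≈ 66.522.
Law of cosines again: cos R = (SR² + RT² − TS²)/(2·SR·RT) ≈ 0.72780, so ∠R ≈ 43.30°.
The bisector from R has length 2·SR·RT·cos(∠R/2)/(SR+RT) ≈ 37.587.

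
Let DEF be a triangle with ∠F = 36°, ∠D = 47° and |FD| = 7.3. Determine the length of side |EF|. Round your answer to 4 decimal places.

5.3790

The third angle is ∠E = 180° − ∠F − ∠D = 97.00°.
Law of sines: |EF| = |FD|·sin D/sin E ≈ 5.379.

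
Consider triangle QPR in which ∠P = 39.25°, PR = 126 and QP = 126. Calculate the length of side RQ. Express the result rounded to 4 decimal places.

84.6374

By the law of cosines, RQ² = QP² + PR² − 2·QP·PR·cos P = 7163.5, so RQ ≈ 84.637.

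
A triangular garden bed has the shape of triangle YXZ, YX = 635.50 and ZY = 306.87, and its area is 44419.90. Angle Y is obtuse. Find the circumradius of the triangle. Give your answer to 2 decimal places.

R ≈ 1009.07

From area = ½·ZY·YX·sin Y, we get sin Y = 2·area/(ZY·YX) ≈ 0.45555.
Taking the obtuse solution, ∠Y ≈ 152.90°.
Law of cosines then gives XZ ≈ 919.37.
Circumradius = XZ/(2 sin Y) ≈ 1009.1.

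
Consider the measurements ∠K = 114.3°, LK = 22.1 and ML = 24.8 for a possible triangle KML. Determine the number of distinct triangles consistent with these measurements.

LK·sin K = 22.1·sin(114.3°) ≈ 20.14.
Since ∠K is not acute, a triangle exists only if ML > LK; here ML > LK, so there is exactly one triangle.

1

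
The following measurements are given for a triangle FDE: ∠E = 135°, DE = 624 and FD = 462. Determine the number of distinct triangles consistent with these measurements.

0

DE·sin E = 624·sin(135°) ≈ 441.2.
Since ∠E is not acute, a triangle exists only if FD > DE; here FD ≤ DE, so there is no triangle.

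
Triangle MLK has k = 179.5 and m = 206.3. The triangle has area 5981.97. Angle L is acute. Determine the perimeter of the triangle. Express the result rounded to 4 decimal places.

perimeter ≈ 454.2840

From area = ½·k·m·sin L, we get sin L = 2·area/(k·m) ≈ 0.32308.
Taking the acute solution, ∠L ≈ 18.85°.
Law of cosines then gives l ≈ 68.484.
Perimeter = 206.3 + 68.484 + 179.5 = 454.28.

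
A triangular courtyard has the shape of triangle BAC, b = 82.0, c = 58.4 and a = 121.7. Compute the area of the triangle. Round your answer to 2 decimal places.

Semiperimeter s = (82 + 121.7 + 58.4)/2 = 131.05.
Heron's formula: area = √(131.05·49.05·9.35·72.65) ≈ 2089.6.

2089.59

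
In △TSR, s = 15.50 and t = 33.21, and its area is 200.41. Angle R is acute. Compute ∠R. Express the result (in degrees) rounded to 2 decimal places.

51.14

From area = ½·t·s·sin R, we get sin R = 2·area/(t·s) ≈ 0.77866.
Taking the acute solution, ∠R ≈ 51.14°.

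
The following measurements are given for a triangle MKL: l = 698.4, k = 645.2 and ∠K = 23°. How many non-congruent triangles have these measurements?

2

l·sin K = 698.4·sin(23°) ≈ 272.9.
Since l sin K < k < l (272.9 < 645.2 < 698.4), two triangles exist.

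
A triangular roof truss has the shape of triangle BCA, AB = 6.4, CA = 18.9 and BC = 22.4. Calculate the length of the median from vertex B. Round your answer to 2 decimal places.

Median from B: ½√(2·AB² + 2·BC² − CA²) ≈ 13.493.

13.49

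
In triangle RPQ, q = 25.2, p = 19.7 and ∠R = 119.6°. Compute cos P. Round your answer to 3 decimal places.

cos P ≈ 0.898

By the law of cosines, r² = p² + q² − 2·p·q·cos R = 1513.6, so r ≈ 38.904.
Law of cosines again: cos P = (q² + r² − p²)/(2·q·r) ≈ 0.89786, so ∠P ≈ 26.12°.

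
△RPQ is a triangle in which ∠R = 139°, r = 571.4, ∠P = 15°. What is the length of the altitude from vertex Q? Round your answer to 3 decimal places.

147.889

The third angle is ∠Q = 180° − ∠R − ∠P = 26.00°.
Law of sines: p = r·sin P/sin R ≈ 225.42.
Law of sines: q = r·sin Q/sin R ≈ 381.8.
Area = ½·r·p·sin Q ≈ 28232.
The altitude from Q has length 2·area/q ≈ 147.89.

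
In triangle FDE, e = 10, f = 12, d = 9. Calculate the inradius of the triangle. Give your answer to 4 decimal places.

r ≈ 2.8412

Semiperimeter s = (12 + 9 + 10)/2 = 15.5.
Heron's formula: area = √(15.5·3.5·6.5·5.5) ≈ 44.039.
Inradius = area/s = 44.039/15.5 ≈ 2.8412.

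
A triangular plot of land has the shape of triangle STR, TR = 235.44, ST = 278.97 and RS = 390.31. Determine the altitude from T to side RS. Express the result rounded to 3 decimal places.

h_T ≈ 166.493

Semiperimeter s = (235.44 + 390.31 + 278.97)/2 = 452.36.
Heron's formula: area = √(452.36·216.92·62.05·173.39) ≈ 32492.
The altitude from T has length 2·area/RS ≈ 166.49.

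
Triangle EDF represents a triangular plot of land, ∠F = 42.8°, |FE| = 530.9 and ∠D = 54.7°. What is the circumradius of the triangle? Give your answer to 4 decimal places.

The third angle is ∠E = 180° − ∠D − ∠F = 82.50°.
Law of sines: |DF| = |FE|·sin E/sin D ≈ 644.94.
Law of sines: |ED| = |FE|·sin F/sin D ≈ 441.98.
Circumradius = |FE|/(2 sin D) ≈ 325.25.

R ≈ 325.2515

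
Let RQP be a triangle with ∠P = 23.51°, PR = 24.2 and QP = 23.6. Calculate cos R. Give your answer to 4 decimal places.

By the law of cosines, RQ² = QP² + PR² − 2·QP·PR·cos P = 95.177, so RQ ≈ 9.7559.
Law of cosines again: cos R = (PR² + RQ² − QP²)/(2·PR·RQ) ≈ 0.26231, so ∠R ≈ 74.79°.

cos R ≈ 0.2623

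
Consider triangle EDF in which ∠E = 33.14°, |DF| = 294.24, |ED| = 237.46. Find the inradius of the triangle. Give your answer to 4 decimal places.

Law of sines: sin F = |ED|·sin E/|DF| ≈ 0.44119.
Since |DF| ≥ |ED|, only the acute value applies: ∠F ≈ 26.18°.
Then ∠D = 180° − ∠E − ∠F ≈ 120.68°.
Law of sines gives |FE| = |DF|·sin D/sin E ≈ 462.89.
Area = ½·|DF|·|ED|·sin D ≈ 30045.
Semiperimeter s = (294.24+462.89+237.46)/2 = 497.29.
Inradius = area/s = 30045/497.29 ≈ 60.417.

60.4174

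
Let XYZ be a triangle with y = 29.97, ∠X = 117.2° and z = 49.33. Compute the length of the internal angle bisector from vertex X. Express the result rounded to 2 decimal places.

By the law of cosines, x² = y² + z² − 2·y·z·cos X = 4683.2, so x ≈ 68.434.
The bisector from X has length 2·y·z·cos(∠X/2)/(y+z) ≈ 19.427.

t_X ≈ 19.43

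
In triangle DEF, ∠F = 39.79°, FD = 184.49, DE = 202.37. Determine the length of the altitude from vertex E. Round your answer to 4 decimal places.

195.9084

Law of sines: sin E = FD·sin F/DE ≈ 0.58343.
Since DE ≥ FD, only the acute value applies: ∠E ≈ 35.69°.
Then ∠D = 180° − ∠F − ∠E ≈ 104.52°.
Law of sines gives EF = DE·sin D/sin F ≈ 306.12.
Area = ½·DE·FD·sin D ≈ 18072.
The altitude from E has length 2·area/FD ≈ 195.91.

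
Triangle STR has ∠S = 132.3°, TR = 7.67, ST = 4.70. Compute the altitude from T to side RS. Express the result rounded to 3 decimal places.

3.476

Law of sines: sin R = ST·sin S/TR ≈ 0.45323.
Since TR ≥ ST, only the acute value applies: ∠R ≈ 26.95°.
Then ∠T = 180° − ∠S − ∠R ≈ 20.75°.
Law of sines gives RS = TR·sin T/sin S ≈ 3.6738.
Area = ½·TR·ST·sin T ≈ 6.3856.
The altitude from T has length 2·area/RS ≈ 3.4763.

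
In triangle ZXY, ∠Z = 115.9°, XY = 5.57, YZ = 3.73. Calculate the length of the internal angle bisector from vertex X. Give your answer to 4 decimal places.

3.5476

Law of sines: sin X = YZ·sin Z/XY ≈ 0.60240.
Since XY ≥ YZ, only the acute value applies: ∠X ≈ 37.04°.
Then ∠Y = 180° − ∠Z − ∠X ≈ 27.06°.
Law of sines gives ZX = XY·sin Y/sin Z ≈ 2.8167.
The bisector from X has length 2·ZX·XY·cos(∠X/2)/(ZX+XY) ≈ 3.5476.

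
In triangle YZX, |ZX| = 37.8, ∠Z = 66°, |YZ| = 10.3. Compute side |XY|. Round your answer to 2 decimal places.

34.90

By the law of cosines, |XY|² = |YZ|² + |ZX|² − 2·|YZ|·|ZX|·cos Z = 1218.2, so |XY| ≈ 34.903.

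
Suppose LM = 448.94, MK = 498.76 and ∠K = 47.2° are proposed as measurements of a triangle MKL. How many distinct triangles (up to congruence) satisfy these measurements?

MK·sin K = 498.76·sin(47.2°) ≈ 366.
Since MK sin K < LM < MK (366 < 448.94 < 498.76), two triangles exist.

2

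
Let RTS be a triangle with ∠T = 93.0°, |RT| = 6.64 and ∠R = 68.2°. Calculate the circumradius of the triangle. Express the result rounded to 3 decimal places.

10.302

The third angle is ∠S = 180° − ∠R − ∠T = 18.80°.
Law of sines: |TS| = |RT|·sin R/sin S ≈ 19.131.
Law of sines: |SR| = |RT|·sin T/sin S ≈ 20.576.
Circumradius = |RT|/(2 sin S) ≈ 10.302.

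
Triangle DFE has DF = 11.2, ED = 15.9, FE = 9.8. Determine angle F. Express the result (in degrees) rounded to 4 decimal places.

By the law of cosines, cos F = (DF² + FE² − ED²) / (2·DF·FE) ≈ -0.14272, so ∠F ≈ 98.21°.

∠F ≈ 98.2053°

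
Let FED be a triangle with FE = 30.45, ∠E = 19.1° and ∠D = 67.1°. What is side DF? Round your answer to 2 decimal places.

10.82

The third angle is ∠F = 180° − ∠E − ∠D = 93.80°.
Law of sines: DF = FE·sin E/sin D ≈ 10.816.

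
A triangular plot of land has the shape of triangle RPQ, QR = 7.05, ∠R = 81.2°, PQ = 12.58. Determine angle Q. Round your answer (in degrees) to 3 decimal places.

Law of sines: sin P = QR·sin R/PQ ≈ 0.55382.
Since PQ ≥ QR, only the acute value applies: ∠P ≈ 33.63°.
Then ∠Q = 180° − ∠R − ∠P ≈ 65.17°.

65.171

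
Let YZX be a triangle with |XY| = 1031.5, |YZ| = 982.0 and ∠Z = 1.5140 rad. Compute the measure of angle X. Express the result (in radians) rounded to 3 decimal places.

Law of sines: sin X = |YZ|·sin Z/|XY| ≈ 0.95048.
Since |XY| ≥ |YZ|, only the acute value applies: ∠X ≈ 1.2548 rad.
Then ∠Y = π − ∠Z − ∠X ≈ 0.3728 rad.

∠X ≈ 1.255 rad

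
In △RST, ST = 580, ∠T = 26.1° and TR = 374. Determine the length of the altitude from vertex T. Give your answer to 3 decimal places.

By the law of cosines, RS² = ST² + TR² − 2·ST·TR·cos T = 86676, so RS ≈ 294.41.
Area = ½·ST·TR·sin T ≈ 47716.
The altitude from T has length 2·area/RS ≈ 324.15.

324.148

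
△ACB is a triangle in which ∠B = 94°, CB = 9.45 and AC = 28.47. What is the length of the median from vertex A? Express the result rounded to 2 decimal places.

Law of sines: sin A = CB·sin B/AC ≈ 0.33112.
Since AC ≥ CB, only the acute value applies: ∠A ≈ 19.34°.
Then ∠C = 180° − ∠B − ∠A ≈ 66.66°.
Law of sines gives BA = AC·sin C/sin B ≈ 26.205.
Median from A: ½√(2·BA² + 2·AC² − CB²) ≈ 26.95.

m_A ≈ 26.95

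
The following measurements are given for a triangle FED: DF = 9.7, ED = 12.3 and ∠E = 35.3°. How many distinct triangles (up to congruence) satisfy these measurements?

2

ED·sin E = 12.3·sin(35.3°) ≈ 7.108.
Since ED sin E < DF < ED (7.108 < 9.7 < 12.3), two triangles exist.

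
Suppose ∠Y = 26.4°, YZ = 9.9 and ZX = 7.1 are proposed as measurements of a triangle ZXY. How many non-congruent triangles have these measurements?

2

YZ·sin Y = 9.9·sin(26.4°) ≈ 4.402.
Since YZ sin Y < ZX < YZ (4.402 < 7.1 < 9.9), two triangles exist.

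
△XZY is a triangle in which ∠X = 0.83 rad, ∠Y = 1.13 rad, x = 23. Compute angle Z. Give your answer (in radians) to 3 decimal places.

The third angle is ∠Z = π − ∠Y − ∠X = 1.182 rad.

1.182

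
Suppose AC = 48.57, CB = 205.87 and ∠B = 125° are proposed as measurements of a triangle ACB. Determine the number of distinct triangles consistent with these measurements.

0

CB·sin B = 205.87·sin(125°) ≈ 168.6.
Since ∠B is not acute, a triangle exists only if AC > CB; here AC ≤ CB, so there is no triangle.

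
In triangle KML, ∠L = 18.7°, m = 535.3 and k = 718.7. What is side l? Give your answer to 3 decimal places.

272.496

By the law of cosines, l² = k² + m² − 2·k·m·cos L = 74254, so l ≈ 272.5.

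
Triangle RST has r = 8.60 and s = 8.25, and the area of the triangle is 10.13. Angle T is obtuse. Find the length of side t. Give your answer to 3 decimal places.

16.674

From area = ½·r·s·sin T, we get sin T = 2·area/(r·s) ≈ 0.28555.
Taking the obtuse solution, ∠T ≈ 163.41°.
Law of cosines then gives t ≈ 16.674.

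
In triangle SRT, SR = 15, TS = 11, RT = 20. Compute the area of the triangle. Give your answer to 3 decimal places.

area ≈ 81.388

Semiperimeter s = (20 + 11 + 15)/2 = 23.
Heron's formula: area = √(23·3·12·8) ≈ 81.388.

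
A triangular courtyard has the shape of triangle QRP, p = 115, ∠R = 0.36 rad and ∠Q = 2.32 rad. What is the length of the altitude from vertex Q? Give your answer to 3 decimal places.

40.512

The third angle is ∠P = π − ∠Q − ∠R = 0.462 rad.
Law of sines: q = p·sin Q/sin P ≈ 189.07.
Law of sines: r = p·sin R/sin P ≈ 90.961.
Area = ½·p·q·sin R ≈ 3829.7.
The altitude from Q has length 2·area/q ≈ 40.512.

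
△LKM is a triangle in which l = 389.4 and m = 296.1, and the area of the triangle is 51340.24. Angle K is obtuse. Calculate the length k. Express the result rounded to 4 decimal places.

586.6939

From area = ½·m·l·sin K, we get sin K = 2·area/(m·l) ≈ 0.89054.
Taking the obtuse solution, ∠K ≈ 117.06°.
Law of cosines then gives k ≈ 586.69.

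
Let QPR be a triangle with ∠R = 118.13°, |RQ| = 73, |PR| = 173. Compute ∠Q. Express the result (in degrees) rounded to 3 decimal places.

44.627

By the law of cosines, |QP|² = |PR|² + |RQ|² − 2·|PR|·|RQ|·cos R = 47166, so |QP| ≈ 217.18.
Law of cosines again: cos Q = (|RQ|² + |QP|² − |PR|²)/(2·|RQ|·|QP|) ≈ 0.71170, so ∠Q ≈ 44.63°.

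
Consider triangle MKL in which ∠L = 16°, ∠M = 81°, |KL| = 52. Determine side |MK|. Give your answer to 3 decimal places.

The third angle is ∠K = 180° − ∠L − ∠M = 83.00°.
Law of sines: |MK| = |KL|·sin L/sin M ≈ 14.512.

14.512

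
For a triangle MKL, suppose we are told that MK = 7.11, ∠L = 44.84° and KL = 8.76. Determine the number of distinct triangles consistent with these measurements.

2

KL·sin L = 8.76·sin(44.84°) ≈ 6.177.
Since KL sin L < MK < KL (6.177 < 7.11 < 8.76), two triangles exist.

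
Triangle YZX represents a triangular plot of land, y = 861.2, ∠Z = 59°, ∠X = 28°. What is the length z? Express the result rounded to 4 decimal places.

739.2055

The third angle is ∠Y = 180° − ∠Z − ∠X = 93.00°.
Law of sines: z = y·sin Z/sin Y ≈ 739.21.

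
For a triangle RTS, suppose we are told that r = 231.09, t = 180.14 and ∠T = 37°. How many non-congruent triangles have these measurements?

r·sin T = 231.09·sin(37°) ≈ 139.1.
Since r sin T < t < r (139.1 < 180.14 < 231.09), two triangles exist.

2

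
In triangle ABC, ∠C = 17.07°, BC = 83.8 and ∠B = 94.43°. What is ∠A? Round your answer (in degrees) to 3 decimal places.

68.500

The third angle is ∠A = 180° − ∠B − ∠C = 68.50°.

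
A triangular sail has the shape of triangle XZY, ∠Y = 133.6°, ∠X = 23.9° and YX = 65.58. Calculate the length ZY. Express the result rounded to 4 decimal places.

The third angle is ∠Z = 180° − ∠Y − ∠X = 22.50°.
Law of sines: ZY = YX·sin X/sin Z ≈ 69.429.

69.4286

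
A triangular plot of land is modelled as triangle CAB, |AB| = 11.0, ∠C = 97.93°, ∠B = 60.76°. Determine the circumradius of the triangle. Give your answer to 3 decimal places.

5.553

The third angle is ∠A = 180° − ∠B − ∠C = 21.31°.
Law of sines: |BC| = |AB|·sin A/sin C ≈ 4.0361.
Law of sines: |CA| = |AB|·sin B/sin C ≈ 9.6911.
Circumradius = |AB|/(2 sin C) ≈ 5.5531.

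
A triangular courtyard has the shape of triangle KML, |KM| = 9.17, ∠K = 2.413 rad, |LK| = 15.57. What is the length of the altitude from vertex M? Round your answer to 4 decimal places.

By the law of cosines, |ML|² = |LK|² + |KM|² − 2·|LK|·|KM|·cos K = 539.57, so |ML| ≈ 23.229.
Area = ½·|LK|·|KM|·sin K ≈ 47.532.
The altitude from M has length 2·area/|LK| ≈ 6.1056.

h_M ≈ 6.1056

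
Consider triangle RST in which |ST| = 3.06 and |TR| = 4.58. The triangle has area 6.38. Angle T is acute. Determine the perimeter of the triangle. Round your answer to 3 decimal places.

perimeter ≈ 11.970

From area = ½·|ST|·|TR|·sin T, we get sin T = 2·area/(|ST|·|TR|) ≈ 0.91047.
Taking the acute solution, ∠T ≈ 65.57°.
Law of cosines then gives |RS| ≈ 4.3298.
Perimeter = 3.06 + 4.58 + 4.3298 = 11.97.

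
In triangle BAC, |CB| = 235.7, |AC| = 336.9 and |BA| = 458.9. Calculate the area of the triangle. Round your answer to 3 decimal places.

Semiperimeter s = (336.9 + 235.7 + 458.9)/2 = 515.75.
Heron's formula: area = √(515.75·178.85·280.05·56.85) ≈ 38322.

area ≈ 38321.907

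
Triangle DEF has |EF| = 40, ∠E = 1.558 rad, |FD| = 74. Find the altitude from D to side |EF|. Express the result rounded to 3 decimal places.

62.766

Law of sines: sin D = |EF|·sin E/|FD| ≈ 0.54050.
Since |FD| ≥ |EF|, only the acute value applies: ∠D ≈ 0.571 rad.
Then ∠F = π − ∠E − ∠D ≈ 1.013 rad.
Law of sines gives |DE| = |FD|·sin F/sin E ≈ 62.771.
Area = ½·|FD|·|EF|·sin F ≈ 1255.3.
The altitude from D has length 2·area/|EF| ≈ 62.766.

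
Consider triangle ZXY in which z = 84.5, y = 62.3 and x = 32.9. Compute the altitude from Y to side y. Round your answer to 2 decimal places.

Semiperimeter s = (84.5 + 32.9 + 62.3)/2 = 89.85.
Heron's formula: area = √(89.85·5.35·56.95·27.55) ≈ 868.45.
The altitude from Y has length 2·area/y ≈ 27.88.

h_Y ≈ 27.88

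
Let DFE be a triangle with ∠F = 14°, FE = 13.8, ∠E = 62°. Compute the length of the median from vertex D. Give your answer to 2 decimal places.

m_D ≈ 6.10

The third angle is ∠D = 180° − ∠F − ∠E = 104.00°.
Law of sines: ED = FE·sin F/sin D ≈ 3.4407.
Law of sines: DF = FE·sin E/sin D ≈ 12.558.
Median from D: ½√(2·ED² + 2·DF² − FE²) ≈ 6.0957.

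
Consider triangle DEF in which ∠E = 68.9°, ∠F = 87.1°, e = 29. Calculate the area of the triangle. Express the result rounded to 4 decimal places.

The third angle is ∠D = 180° − ∠E − ∠F = 24.00°.
Law of sines: d = e·sin D/sin E ≈ 12.643.
Law of sines: f = e·sin F/sin E ≈ 31.044.
Area = ½·e·d·sin F ≈ 183.09.

area ≈ 183.0892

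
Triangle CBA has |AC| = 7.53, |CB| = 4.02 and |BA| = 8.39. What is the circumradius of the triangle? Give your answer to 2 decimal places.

4.20

By the law of cosines, cos C = (|AC|² + |CB|² − |BA|²) / (2·|AC|·|CB|) ≈ 0.04079, so ∠C ≈ 87.66°.
Circumradius = |BA|/(2 sin C) ≈ 4.1985.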